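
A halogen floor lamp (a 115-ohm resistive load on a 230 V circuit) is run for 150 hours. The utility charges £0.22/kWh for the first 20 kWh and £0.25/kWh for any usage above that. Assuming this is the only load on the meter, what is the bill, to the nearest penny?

£16.65

Power = V²/R = 230²/115 = 460 W = 0.46 kW
Energy = 0.46 kW × 150 h = 69 kWh
Tier 1 (0–20 kWh): 20 × £0.22 = £4.4
Above 20 kWh: 49 × £0.25 = £12.25
Bill = £16.65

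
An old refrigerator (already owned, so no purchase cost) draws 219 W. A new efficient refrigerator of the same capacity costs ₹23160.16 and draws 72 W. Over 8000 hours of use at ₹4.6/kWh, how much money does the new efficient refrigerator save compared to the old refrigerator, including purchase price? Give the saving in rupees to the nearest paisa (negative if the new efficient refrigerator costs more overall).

-₹17750.56

old refrigerator: ₹0.00 + (219/1000) kW × 8000 h × ₹4.6 = ₹0.00 + ₹8059.2 = ₹8059.2
new efficient refrigerator: ₹23160.16 + (72/1000) kW × 8000 h × ₹4.6 = ₹23160.16 + ₹2649.6 = ₹25809.76
Saving = ₹8059.2 − ₹25809.76 = −₹17750.56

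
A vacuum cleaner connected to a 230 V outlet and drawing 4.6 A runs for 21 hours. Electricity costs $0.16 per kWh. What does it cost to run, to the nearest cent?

$3.55

Power = 4.6 A × 230 V = 1058 W = 1.058 kW
Energy = 1.058 kW × 21 h = 22.218 kWh
Cost = 22.218 kWh × $0.16/kWh = $3.55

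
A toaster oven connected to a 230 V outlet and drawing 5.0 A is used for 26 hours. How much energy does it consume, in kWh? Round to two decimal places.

29.90 kWh

Power = 5.0 A × 230 V = 1150 W = 1.15 kW
Energy = 1.15 kW × 26 h = 29.9 kWh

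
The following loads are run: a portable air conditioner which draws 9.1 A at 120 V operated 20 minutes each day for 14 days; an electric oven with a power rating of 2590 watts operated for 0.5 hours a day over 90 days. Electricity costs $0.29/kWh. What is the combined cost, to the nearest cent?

portable air conditioner: Power = 9.1 A × 120 V = 1092 W = 1.092 kW
portable air conditioner: Runtime = 20 min × 14 = 280 min = 4.666666… h
portable air conditioner: 1.092 kW × 4.666666… h = 5.096 kWh
electric oven: Runtime = 0.5 h/day × 90 days = 45 h
electric oven: 2.59 kW × 45 h = 116.55 kWh
Total energy = 121.646 kWh
Cost = 121.646 × $0.29 = $35.28

$35.28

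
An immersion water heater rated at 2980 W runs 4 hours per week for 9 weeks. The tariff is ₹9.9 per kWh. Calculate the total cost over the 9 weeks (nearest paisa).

₹1062.07

Runtime = 4 h/week × 9 weeks = 36 h
Energy = 2.98 kW × 36 h = 107.28 kWh
Cost = 107.28 kWh × ₹9.9/kWh = ₹1062.07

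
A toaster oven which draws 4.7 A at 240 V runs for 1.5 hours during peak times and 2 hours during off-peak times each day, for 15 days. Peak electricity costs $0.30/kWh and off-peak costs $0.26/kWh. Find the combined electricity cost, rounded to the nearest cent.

Power = 4.7 A × 240 V = 1128 W = 1.128 kW
Peak energy = 1.128 kW × 1.5 h × 15 = 25.38 kWh
Off-peak energy = 1.128 kW × 2 h × 15 = 33.84 kWh
Cost = 25.38 × $0.30 + 33.84 × $0.26 = $7.614 + $8.7984 = $16.41

$16.41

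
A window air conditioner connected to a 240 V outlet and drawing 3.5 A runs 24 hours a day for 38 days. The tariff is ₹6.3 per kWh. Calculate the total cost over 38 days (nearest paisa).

₹4826.30

Power = 3.5 A × 240 V = 840 W = 0.84 kW
Runtime = 24 h × 38 = 912 h
Energy = 0.84 kW × 912 h = 766.08 kWh
Cost = 766.08 kWh × ₹6.3/kWh = ₹4826.30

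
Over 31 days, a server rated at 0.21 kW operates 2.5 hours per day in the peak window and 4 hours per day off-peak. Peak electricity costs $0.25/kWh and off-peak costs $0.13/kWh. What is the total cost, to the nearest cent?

$7.45

Peak energy = 0.21 kW × 2.5 h × 31 = 16.275 kWh
Off-peak energy = 0.21 kW × 4 h × 31 = 26.04 kWh
Cost = 16.275 × $0.25 + 26.04 × $0.13 = $4.06875 + $3.3852 = $7.45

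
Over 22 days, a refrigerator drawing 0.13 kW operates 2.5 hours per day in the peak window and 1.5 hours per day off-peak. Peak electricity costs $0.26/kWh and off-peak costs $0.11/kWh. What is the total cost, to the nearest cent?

Peak energy = 0.13 kW × 2.5 h × 22 = 7.15 kWh
Off-peak energy = 0.13 kW × 1.5 h × 22 = 4.29 kWh
Cost = 7.15 × $0.26 + 4.29 × $0.11 = $1.859 + $0.4719 = $2.33

$2.33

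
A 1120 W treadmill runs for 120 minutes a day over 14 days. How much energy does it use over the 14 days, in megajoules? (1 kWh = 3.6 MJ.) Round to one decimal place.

Runtime = 120 min × 14 = 1680 min = 28 h
Energy = 1.12 kW × 28 h = 31.36 kWh
= 31.36 × 3.6 MJ = 112.9 MJ

112.9 MJ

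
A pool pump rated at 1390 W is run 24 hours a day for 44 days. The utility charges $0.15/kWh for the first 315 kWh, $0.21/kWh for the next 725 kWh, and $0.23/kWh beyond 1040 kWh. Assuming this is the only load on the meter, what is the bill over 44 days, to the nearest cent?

$297.90

Runtime = 24 h × 44 = 1056 h
Energy = 1.39 kW × 1056 h = 1467.84 kWh
Tier 1 (0–315 kWh): 315 × $0.15 = $47.25
Tier 2 (315–1040 kWh): 725 × $0.21 = $152.25
Above 1040 kWh: 427.84 × $0.23 = $98.4032
Bill = $297.90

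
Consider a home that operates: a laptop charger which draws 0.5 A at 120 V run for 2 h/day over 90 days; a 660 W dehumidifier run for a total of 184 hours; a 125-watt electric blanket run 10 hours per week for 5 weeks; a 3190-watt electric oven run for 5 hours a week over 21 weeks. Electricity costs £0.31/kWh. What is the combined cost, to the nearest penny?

£146.77

laptop charger: Power = 0.5 A × 120 V = 60 W = 0.06 kW
laptop charger: Runtime = 2 h/day × 90 days = 180 h
laptop charger: 0.06 kW × 180 h = 10.8 kWh
dehumidifier: 0.66 kW × 184 h = 121.44 kWh
electric blanket: Runtime = 10 h/week × 5 weeks = 50 h
electric blanket: 0.125 kW × 50 h = 6.25 kWh
electric oven: Runtime = 5 h/week × 21 weeks = 105 h
electric oven: 3.19 kW × 105 h = 334.95 kWh
Total energy = 473.44 kWh
Cost = 473.44 × £0.31 = £146.77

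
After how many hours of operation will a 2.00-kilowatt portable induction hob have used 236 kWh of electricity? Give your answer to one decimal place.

118.0 h

Hours = 236 kWh ÷ 2 kW = 118.0 h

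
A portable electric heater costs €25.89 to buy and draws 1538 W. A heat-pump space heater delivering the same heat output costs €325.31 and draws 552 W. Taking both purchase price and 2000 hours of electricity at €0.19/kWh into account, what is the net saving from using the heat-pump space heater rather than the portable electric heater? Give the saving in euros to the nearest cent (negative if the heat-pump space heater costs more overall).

portable electric heater: €25.89 + (1538/1000) kW × 2000 h × €0.19 = €25.89 + €584.44 = €610.33
heat-pump space heater: €325.31 + (552/1000) kW × 2000 h × €0.19 = €325.31 + €209.76 = €535.07
Saving = €610.33 − €535.07 = €75.26

€75.26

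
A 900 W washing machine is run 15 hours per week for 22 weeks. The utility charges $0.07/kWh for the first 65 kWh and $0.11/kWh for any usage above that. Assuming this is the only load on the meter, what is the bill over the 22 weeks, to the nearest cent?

Runtime = 15 h/week × 22 weeks = 330 h
Energy = 0.9 kW × 330 h = 297 kWh
Tier 1 (0–65 kWh): 65 × $0.07 = $4.55
Above 65 kWh: 232 × $0.11 = $25.52
Bill = $30.07

$30.07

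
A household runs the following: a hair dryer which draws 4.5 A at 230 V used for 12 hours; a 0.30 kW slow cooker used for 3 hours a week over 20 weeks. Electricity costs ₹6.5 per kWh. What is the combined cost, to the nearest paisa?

hair dryer: Power = 4.5 A × 230 V = 1035 W = 1.035 kW
hair dryer: 1.035 kW × 12 h = 12.42 kWh
slow cooker: Runtime = 3 h/week × 20 weeks = 60 h
slow cooker: 0.3 kW × 60 h = 18 kWh
Total energy = 30.42 kWh
Cost = 30.42 × ₹6.5 = ₹197.73

₹197.73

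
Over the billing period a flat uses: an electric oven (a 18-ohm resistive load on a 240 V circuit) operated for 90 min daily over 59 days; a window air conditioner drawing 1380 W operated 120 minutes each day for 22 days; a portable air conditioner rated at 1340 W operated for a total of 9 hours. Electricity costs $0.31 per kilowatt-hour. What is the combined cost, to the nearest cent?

$110.35

electric oven: Power = V²/R = 240²/18 = 3200 W = 3.2 kW
electric oven: Runtime = 90 min × 59 = 5310 min = 88.5 h
electric oven: 3.2 kW × 88.5 h = 283.2 kWh
window air conditioner: Runtime = 120 min × 22 = 2640 min = 44 h
window air conditioner: 1.38 kW × 44 h = 60.72 kWh
portable air conditioner: 1.34 kW × 9 h = 12.06 kWh
Total energy = 355.98 kWh
Cost = 355.98 × $0.31 = $110.35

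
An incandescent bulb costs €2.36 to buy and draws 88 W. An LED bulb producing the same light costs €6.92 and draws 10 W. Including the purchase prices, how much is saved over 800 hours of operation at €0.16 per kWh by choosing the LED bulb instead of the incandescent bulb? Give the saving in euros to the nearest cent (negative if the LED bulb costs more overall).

€5.42

incandescent bulb: €2.36 + (88/1000) kW × 800 h × €0.16 = €2.36 + €11.264 = €13.624
LED bulb: €6.92 + (10/1000) kW × 800 h × €0.16 = €6.92 + €1.28 = €8.2
Saving = €13.624 − €8.2 = €5.424 → €5.42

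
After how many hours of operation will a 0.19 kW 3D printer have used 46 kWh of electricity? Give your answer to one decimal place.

Hours = 46 kWh ÷ 0.19 kW = 242.1 h

242.1 h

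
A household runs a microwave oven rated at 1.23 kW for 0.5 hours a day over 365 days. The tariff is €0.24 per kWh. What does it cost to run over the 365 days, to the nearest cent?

Runtime = 0.5 h/day × 365 days = 182.5 h
Energy = 1.23 kW × 182.5 h = 224.475 kWh
Cost = 224.475 kWh × €0.24/kWh = €53.87

€53.87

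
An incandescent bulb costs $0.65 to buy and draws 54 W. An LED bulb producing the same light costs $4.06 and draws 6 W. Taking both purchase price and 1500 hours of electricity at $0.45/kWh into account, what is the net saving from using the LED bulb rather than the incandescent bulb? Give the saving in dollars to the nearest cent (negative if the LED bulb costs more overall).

incandescent bulb: $0.65 + (54/1000) kW × 1500 h × $0.45 = $0.65 + $36.45 = $37.1
LED bulb: $4.06 + (6/1000) kW × 1500 h × $0.45 = $4.06 + $4.05 = $8.11
Saving = $37.1 − $8.11 = $28.99

$28.99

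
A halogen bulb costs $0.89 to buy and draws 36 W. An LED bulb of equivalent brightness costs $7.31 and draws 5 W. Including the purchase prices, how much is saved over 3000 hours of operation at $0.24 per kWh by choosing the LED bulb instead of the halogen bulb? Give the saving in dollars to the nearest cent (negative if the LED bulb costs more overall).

$15.90

halogen bulb: $0.89 + (36/1000) kW × 3000 h × $0.24 = $0.89 + $25.92 = $26.81
LED bulb: $7.31 + (5/1000) kW × 3000 h × $0.24 = $7.31 + $3.6 = $10.91
Saving = $26.81 − $10.91 = $15.9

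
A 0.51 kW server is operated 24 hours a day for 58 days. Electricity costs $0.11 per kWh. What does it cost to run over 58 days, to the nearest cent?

$78.09

Runtime = 24 h × 58 = 1392 h
Energy = 0.51 kW × 1392 h = 709.92 kWh
Cost = 709.92 kWh × $0.11/kWh = $78.09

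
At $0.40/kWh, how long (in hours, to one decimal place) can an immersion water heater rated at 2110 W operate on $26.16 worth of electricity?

Energy available = $26.16 ÷ $0.40/kWh = 65.4 kWh
Hours = 65.4 kWh ÷ 2.11 kW = 31.0 h

31.0 h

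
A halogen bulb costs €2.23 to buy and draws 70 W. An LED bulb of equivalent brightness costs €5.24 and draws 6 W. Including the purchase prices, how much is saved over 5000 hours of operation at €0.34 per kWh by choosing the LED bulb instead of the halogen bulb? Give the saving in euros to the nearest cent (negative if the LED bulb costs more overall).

€105.79

halogen bulb: €2.23 + (70/1000) kW × 5000 h × €0.34 = €2.23 + €119 = €121.23
LED bulb: €5.24 + (6/1000) kW × 5000 h × €0.34 = €5.24 + €10.2 = €15.44
Saving = €121.23 − €15.44 = €105.79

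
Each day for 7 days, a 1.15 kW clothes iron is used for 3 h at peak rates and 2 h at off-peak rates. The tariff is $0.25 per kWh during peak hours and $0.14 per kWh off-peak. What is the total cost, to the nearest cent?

$8.29

Peak energy = 1.15 kW × 3 h × 7 = 24.15 kWh
Off-peak energy = 1.15 kW × 2 h × 7 = 16.1 kWh
Cost = 24.15 × $0.25 + 16.1 × $0.14 = $6.0375 + $2.254 = $8.29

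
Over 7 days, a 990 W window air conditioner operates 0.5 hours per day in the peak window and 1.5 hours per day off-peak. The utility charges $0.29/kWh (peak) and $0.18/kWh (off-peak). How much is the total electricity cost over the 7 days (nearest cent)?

Peak energy = 0.99 kW × 0.5 h × 7 = 3.465 kWh
Off-peak energy = 0.99 kW × 1.5 h × 7 = 10.395 kWh
Cost = 3.465 × $0.29 + 10.395 × $0.18 = $1.00485 + $1.8711 = $2.88

$2.88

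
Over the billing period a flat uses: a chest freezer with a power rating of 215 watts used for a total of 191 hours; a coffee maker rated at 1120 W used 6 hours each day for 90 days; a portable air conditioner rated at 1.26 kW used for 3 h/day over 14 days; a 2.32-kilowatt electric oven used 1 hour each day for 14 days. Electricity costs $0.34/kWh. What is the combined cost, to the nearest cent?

$248.63

chest freezer: 0.215 kW × 191 h = 41.065 kWh
coffee maker: Runtime = 6 h/day × 90 days = 540 h
coffee maker: 1.12 kW × 540 h = 604.8 kWh
portable air conditioner: Runtime = 3 h/day × 14 days = 42 h
portable air conditioner: 1.26 kW × 42 h = 52.92 kWh
electric oven: Runtime = 1 h/day × 14 days = 14 h
electric oven: 2.32 kW × 14 h = 32.48 kWh
Total energy = 731.265 kWh
Cost = 731.265 × $0.34 = $248.63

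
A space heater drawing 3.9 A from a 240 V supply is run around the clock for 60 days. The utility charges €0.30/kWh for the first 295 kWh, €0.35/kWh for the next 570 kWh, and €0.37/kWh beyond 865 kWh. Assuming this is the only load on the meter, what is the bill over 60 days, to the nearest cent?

Power = 3.9 A × 240 V = 936 W = 0.936 kW
Runtime = 24 h × 60 = 1440 h
Energy = 0.936 kW × 1440 h = 1347.84 kWh
Tier 1 (0–295 kWh): 295 × €0.30 = €88.5
Tier 2 (295–865 kWh): 570 × €0.35 = €199.5
Above 865 kWh: 482.84 × €0.37 = €178.6508
Bill = €466.65

€466.65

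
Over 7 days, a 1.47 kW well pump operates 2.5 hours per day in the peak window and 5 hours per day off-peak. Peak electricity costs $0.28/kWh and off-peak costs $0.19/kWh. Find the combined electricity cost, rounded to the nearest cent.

Peak energy = 1.47 kW × 2.5 h × 7 = 25.725 kWh
Off-peak energy = 1.47 kW × 5 h × 7 = 51.45 kWh
Cost = 25.725 × $0.28 + 51.45 × $0.19 = $7.203 + $9.7755 = $16.98

$16.98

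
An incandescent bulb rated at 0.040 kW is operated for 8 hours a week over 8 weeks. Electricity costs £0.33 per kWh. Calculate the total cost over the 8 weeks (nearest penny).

Runtime = 8 h/week × 8 weeks = 64 h
Energy = 0.04 kW × 64 h = 2.56 kWh
Cost = 2.56 kWh × £0.33/kWh = £0.84

£0.84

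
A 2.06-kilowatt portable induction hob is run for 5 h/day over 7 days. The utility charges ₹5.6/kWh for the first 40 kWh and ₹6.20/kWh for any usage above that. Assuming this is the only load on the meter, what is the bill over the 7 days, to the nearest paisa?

Runtime = 5 h/day × 7 days = 35 h
Energy = 2.06 kW × 35 h = 72.1 kWh
Tier 1 (0–40 kWh): 40 × ₹5.6 = ₹224
Above 40 kWh: 32.1 × ₹6.20 = ₹199.02
Bill = ₹423.02

₹423.02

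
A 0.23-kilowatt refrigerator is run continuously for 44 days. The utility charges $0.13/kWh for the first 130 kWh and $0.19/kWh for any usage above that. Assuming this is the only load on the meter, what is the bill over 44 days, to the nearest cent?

Runtime = 24 h × 44 = 1056 h
Energy = 0.23 kW × 1056 h = 242.88 kWh
Tier 1 (0–130 kWh): 130 × $0.13 = $16.9
Above 130 kWh: 112.88 × $0.19 = $21.4472
Bill = $38.35

$38.35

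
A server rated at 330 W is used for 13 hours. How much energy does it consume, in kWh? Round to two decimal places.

Energy = 0.33 kW × 13 h = 4.29 kWh

4.29 kWh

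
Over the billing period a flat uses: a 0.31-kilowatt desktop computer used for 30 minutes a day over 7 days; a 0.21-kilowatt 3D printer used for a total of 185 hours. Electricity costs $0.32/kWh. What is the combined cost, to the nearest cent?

$12.78

desktop computer: Runtime = 30 min × 7 = 210 min = 3.5 h
desktop computer: 0.31 kW × 3.5 h = 1.085 kWh
3D printer: 0.21 kW × 185 h = 38.85 kWh
Total energy = 39.935 kWh
Cost = 39.935 × $0.32 = $12.78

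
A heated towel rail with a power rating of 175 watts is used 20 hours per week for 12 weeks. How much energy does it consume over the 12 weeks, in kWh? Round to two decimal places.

42.00 kWh

Runtime = 20 h/week × 12 weeks = 240 h
Energy = 0.175 kW × 240 h = 42 kWh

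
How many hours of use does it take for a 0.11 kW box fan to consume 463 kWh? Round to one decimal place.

4209.1 h

Hours = 463 kWh ÷ 0.11 kW = 4209.1 h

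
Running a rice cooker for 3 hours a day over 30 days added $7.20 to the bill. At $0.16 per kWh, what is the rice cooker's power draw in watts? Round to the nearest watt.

500 W

Energy = $7.20 ÷ $0.16/kWh = 45 kWh
Runtime = 3 h/day × 30 days = 90 h
Power = 45 kWh ÷ 90 h = 0.5 kW = 500 W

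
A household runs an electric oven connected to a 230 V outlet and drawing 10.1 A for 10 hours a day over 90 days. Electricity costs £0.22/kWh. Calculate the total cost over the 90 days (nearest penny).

Power = 10.1 A × 230 V = 2323 W = 2.323 kW
Runtime = 10 h/day × 90 days = 900 h
Energy = 2.323 kW × 900 h = 2090.7 kWh
Cost = 2090.7 kWh × £0.22/kWh = £459.95

£459.95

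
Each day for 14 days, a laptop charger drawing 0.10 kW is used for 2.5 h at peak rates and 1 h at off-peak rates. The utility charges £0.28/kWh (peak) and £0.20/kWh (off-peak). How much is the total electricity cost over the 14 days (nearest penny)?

£1.26

Peak energy = 0.1 kW × 2.5 h × 14 = 3.5 kWh
Off-peak energy = 0.1 kW × 1 h × 14 = 1.4 kWh
Cost = 3.5 × £0.28 + 1.4 × £0.20 = £0.98 + £0.28 = £1.26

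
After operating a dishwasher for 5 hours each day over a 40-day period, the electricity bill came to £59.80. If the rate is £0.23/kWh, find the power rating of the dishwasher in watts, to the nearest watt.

1300 W

Energy = £59.80 ÷ £0.23/kWh = 260 kWh
Runtime = 5 h/day × 40 days = 200 h
Power = 260 kWh ÷ 200 h = 1.3 kW = 1300 W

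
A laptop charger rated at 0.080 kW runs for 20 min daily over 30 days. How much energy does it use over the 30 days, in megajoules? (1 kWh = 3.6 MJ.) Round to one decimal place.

2.9 MJ

Runtime = 20 min × 30 = 600 min = 10 h
Energy = 0.08 kW × 10 h = 0.8 kWh
= 0.8 × 3.6 MJ = 2.9 MJ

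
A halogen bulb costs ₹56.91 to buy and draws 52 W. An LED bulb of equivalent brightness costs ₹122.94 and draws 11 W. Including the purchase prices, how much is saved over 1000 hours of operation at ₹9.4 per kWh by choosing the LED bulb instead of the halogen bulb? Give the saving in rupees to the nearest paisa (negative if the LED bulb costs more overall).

₹319.37

halogen bulb: ₹56.91 + (52/1000) kW × 1000 h × ₹9.4 = ₹56.91 + ₹488.8 = ₹545.71
LED bulb: ₹122.94 + (11/1000) kW × 1000 h × ₹9.4 = ₹122.94 + ₹103.4 = ₹226.34
Saving = ₹545.71 − ₹226.34 = ₹319.37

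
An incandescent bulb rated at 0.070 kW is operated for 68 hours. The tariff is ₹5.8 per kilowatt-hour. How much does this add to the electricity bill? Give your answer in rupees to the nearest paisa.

Energy = 0.07 kW × 68 h = 4.76 kWh
Cost = 4.76 kWh × ₹5.8/kWh = ₹27.61

₹27.61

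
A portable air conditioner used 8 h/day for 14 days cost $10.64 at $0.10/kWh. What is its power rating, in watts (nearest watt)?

Energy = $10.64 ÷ $0.10/kWh = 106.4 kWh
Runtime = 8 h/day × 14 days = 112 h
Power = 106.4 kWh ÷ 112 h = 0.95 kW = 950 W

950 W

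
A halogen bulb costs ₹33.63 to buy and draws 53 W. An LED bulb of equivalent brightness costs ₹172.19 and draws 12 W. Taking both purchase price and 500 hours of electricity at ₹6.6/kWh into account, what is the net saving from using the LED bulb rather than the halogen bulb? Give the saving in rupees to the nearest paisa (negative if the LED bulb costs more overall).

-₹3.26

halogen bulb: ₹33.63 + (53/1000) kW × 500 h × ₹6.6 = ₹33.63 + ₹174.9 = ₹208.53
LED bulb: ₹172.19 + (12/1000) kW × 500 h × ₹6.6 = ₹172.19 + ₹39.6 = ₹211.79
Saving = ₹208.53 − ₹211.79 = −₹3.26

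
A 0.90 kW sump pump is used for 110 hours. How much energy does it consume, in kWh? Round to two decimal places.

99.00 kWh

Energy = 0.9 kW × 110 h = 99 kWh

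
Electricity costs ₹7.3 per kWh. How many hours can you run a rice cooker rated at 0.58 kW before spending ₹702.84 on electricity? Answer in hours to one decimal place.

Energy available = ₹702.84 ÷ ₹7.3/kWh = 96.2795 kWh
Hours = 96.2795 kWh ÷ 0.58 kW = 166.0 h

166.0 h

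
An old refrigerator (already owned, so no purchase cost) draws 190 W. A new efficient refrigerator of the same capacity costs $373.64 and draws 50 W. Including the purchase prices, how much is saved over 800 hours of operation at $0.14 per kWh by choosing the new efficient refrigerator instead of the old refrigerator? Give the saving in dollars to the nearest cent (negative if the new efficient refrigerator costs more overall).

old refrigerator: $0.00 + (190/1000) kW × 800 h × $0.14 = $0.00 + $21.28 = $21.28
new efficient refrigerator: $373.64 + (50/1000) kW × 800 h × $0.14 = $373.64 + $5.6 = $379.24
Saving = $21.28 − $379.24 = −$357.96

-$357.96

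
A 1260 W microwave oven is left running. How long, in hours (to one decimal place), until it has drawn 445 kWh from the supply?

Hours = 445 kWh ÷ 1.26 kW = 353.2 h

353.2 h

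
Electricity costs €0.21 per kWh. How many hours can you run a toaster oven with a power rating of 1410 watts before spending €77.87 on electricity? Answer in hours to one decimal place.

263.0 h

Energy available = €77.87 ÷ €0.21/kWh = 370.8095 kWh
Hours = 370.8095 kWh ÷ 1.41 kW = 263.0 h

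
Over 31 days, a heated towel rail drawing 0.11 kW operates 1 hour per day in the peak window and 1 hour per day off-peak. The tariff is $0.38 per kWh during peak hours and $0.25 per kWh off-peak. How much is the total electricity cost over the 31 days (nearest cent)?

Peak energy = 0.11 kW × 1 h × 31 = 3.41 kWh
Off-peak energy = 0.11 kW × 1 h × 31 = 3.41 kWh
Cost = 3.41 × $0.38 + 3.41 × $0.25 = $1.2958 + $0.8525 = $2.15

$2.15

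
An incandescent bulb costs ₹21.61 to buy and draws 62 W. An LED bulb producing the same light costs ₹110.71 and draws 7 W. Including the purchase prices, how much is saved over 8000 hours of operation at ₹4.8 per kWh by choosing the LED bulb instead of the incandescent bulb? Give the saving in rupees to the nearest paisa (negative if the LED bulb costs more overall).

incandescent bulb: ₹21.61 + (62/1000) kW × 8000 h × ₹4.8 = ₹21.61 + ₹2380.8 = ₹2402.41
LED bulb: ₹110.71 + (7/1000) kW × 8000 h × ₹4.8 = ₹110.71 + ₹268.8 = ₹379.51
Saving = ₹2402.41 − ₹379.51 = ₹2022.9

₹2022.90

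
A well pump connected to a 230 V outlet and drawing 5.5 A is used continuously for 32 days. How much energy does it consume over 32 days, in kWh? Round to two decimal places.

971.52 kWh

Power = 5.5 A × 230 V = 1265 W = 1.265 kW
Runtime = 24 h × 32 = 768 h
Energy = 1.265 kW × 768 h = 971.52 kWh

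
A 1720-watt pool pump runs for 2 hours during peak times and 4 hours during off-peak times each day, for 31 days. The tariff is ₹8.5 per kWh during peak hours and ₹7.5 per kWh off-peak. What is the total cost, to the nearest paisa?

Peak energy = 1.72 kW × 2 h × 31 = 106.64 kWh
Off-peak energy = 1.72 kW × 4 h × 31 = 213.28 kWh
Cost = 106.64 × ₹8.5 + 213.28 × ₹7.5 = ₹906.44 + ₹1599.6 = ₹2506.04

₹2506.04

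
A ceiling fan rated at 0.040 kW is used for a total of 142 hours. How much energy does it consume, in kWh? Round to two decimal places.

Energy = 0.04 kW × 142 h = 5.68 kWh

5.68 kWh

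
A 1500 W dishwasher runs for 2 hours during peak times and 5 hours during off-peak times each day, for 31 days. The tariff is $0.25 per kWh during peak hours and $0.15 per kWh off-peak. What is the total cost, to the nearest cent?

$58.13

Peak energy = 1.5 kW × 2 h × 31 = 93 kWh
Off-peak energy = 1.5 kW × 5 h × 31 = 232.5 kWh
Cost = 93 × $0.25 + 232.5 × $0.15 = $23.25 + $34.875 = $58.13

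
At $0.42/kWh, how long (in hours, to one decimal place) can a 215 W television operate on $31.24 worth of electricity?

346.0 h

Energy available = $31.24 ÷ $0.42/kWh = 74.381 kWh
Hours = 74.381 kWh ÷ 0.215 kW = 346.0 h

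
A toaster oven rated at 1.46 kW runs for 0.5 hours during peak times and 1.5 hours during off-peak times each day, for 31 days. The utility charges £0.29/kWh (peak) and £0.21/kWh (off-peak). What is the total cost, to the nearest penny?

Peak energy = 1.46 kW × 0.5 h × 31 = 22.63 kWh
Off-peak energy = 1.46 kW × 1.5 h × 31 = 67.89 kWh
Cost = 22.63 × £0.29 + 67.89 × £0.21 = £6.5627 + £14.2569 = £20.82

£20.82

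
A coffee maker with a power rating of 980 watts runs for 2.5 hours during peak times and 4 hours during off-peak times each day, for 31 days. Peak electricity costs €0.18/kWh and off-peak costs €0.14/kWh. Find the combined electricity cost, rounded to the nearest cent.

Peak energy = 0.98 kW × 2.5 h × 31 = 75.95 kWh
Off-peak energy = 0.98 kW × 4 h × 31 = 121.52 kWh
Cost = 75.95 × €0.18 + 121.52 × €0.14 = €13.671 + €17.0128 = €30.68

€30.68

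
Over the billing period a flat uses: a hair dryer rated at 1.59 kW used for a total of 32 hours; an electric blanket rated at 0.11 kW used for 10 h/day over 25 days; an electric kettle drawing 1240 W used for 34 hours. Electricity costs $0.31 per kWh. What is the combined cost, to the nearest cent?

hair dryer: 1.59 kW × 32 h = 50.88 kWh
electric blanket: Runtime = 10 h/day × 25 days = 250 h
electric blanket: 0.11 kW × 250 h = 27.5 kWh
electric kettle: 1.24 kW × 34 h = 42.16 kWh
Total energy = 120.54 kWh
Cost = 120.54 × $0.31 = $37.37

$37.37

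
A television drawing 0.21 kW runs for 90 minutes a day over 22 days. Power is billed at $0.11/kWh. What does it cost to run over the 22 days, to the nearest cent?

$0.76

Runtime = 90 min × 22 = 1980 min = 33 h
Energy = 0.21 kW × 33 h = 6.93 kWh
Cost = 6.93 kWh × $0.11/kWh = $0.76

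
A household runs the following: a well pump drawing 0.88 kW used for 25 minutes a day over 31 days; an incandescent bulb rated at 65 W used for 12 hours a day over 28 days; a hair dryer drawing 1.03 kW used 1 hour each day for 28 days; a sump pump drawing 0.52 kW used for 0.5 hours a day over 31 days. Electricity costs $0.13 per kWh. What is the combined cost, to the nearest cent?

$9.11

well pump: Runtime = 25 min × 31 = 775 min = 12.916666… h
well pump: 0.88 kW × 12.916666… h = 11.366666… kWh
incandescent bulb: Runtime = 12 h/day × 28 days = 336 h
incandescent bulb: 0.065 kW × 336 h = 21.84 kWh
hair dryer: Runtime = 1 h/day × 28 days = 28 h
hair dryer: 1.03 kW × 28 h = 28.84 kWh
sump pump: Runtime = 0.5 h/day × 31 days = 15.5 h
sump pump: 0.52 kW × 15.5 h = 8.06 kWh
Total energy = 70.106666… kWh
Cost = 70.106666… × $0.13 = $9.11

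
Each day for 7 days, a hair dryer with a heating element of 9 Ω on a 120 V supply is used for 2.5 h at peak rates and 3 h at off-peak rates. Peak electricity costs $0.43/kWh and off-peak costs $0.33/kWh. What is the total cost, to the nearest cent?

Power = V²/R = 120²/9 = 1600 W = 1.6 kW
Peak energy = 1.6 kW × 2.5 h × 7 = 28 kWh
Off-peak energy = 1.6 kW × 3 h × 7 = 33.6 kWh
Cost = 28 × $0.43 + 33.6 × $0.33 = $12.04 + $11.088 = $23.13

$23.13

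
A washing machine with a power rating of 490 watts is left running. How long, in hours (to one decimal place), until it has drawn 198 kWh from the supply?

404.1 h

Hours = 198 kWh ÷ 0.49 kW = 404.1 h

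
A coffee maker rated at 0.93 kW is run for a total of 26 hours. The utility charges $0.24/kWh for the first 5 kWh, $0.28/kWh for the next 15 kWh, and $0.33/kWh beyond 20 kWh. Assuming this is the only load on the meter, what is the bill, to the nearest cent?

$6.78

Energy = 0.93 kW × 26 h = 24.18 kWh
Tier 1 (0–5 kWh): 5 × $0.24 = $1.2
Tier 2 (5–20 kWh): 15 × $0.28 = $4.2
Above 20 kWh: 4.18 × $0.33 = $1.3794
Bill = $6.78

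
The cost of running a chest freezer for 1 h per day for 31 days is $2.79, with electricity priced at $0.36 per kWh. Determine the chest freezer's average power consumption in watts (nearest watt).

250 W

Energy = $2.79 ÷ $0.36/kWh = 7.75 kWh
Runtime = 1 h/day × 31 days = 31 h
Power = 7.75 kWh ÷ 31 h = 0.25 kW = 250 W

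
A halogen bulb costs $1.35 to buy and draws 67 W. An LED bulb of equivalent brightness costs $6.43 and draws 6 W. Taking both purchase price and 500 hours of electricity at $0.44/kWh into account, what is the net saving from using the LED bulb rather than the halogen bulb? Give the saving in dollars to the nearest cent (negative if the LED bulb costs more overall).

halogen bulb: $1.35 + (67/1000) kW × 500 h × $0.44 = $1.35 + $14.74 = $16.09
LED bulb: $6.43 + (6/1000) kW × 500 h × $0.44 = $6.43 + $1.32 = $7.75
Saving = $16.09 − $7.75 = $8.34

$8.34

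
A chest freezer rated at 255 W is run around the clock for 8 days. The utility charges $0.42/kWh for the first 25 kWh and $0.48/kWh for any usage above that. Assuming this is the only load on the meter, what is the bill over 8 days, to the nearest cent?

Runtime = 24 h × 8 = 192 h
Energy = 0.255 kW × 192 h = 48.96 kWh
Tier 1 (0–25 kWh): 25 × $0.42 = $10.5
Above 25 kWh: 23.96 × $0.48 = $11.5008
Bill = $22.00

$22.00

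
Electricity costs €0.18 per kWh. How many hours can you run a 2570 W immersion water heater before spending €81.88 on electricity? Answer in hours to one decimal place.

Energy available = €81.88 ÷ €0.18/kWh = 454.8889 kWh
Hours = 454.8889 kWh ÷ 2.57 kW = 177.0 h

177.0 h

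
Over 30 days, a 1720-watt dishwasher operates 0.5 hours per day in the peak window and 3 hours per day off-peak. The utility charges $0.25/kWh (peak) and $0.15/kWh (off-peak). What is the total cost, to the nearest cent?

Peak energy = 1.72 kW × 0.5 h × 30 = 25.8 kWh
Off-peak energy = 1.72 kW × 3 h × 30 = 154.8 kWh
Cost = 25.8 × $0.25 + 154.8 × $0.15 = $6.45 + $23.22 = $29.67

$29.67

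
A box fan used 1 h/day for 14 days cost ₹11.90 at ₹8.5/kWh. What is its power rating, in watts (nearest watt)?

Energy = ₹11.90 ÷ ₹8.5/kWh = 1.4 kWh
Runtime = 1 h/day × 14 days = 14 h
Power = 1.4 kWh ÷ 14 h = 0.1 kW = 100 W

100 W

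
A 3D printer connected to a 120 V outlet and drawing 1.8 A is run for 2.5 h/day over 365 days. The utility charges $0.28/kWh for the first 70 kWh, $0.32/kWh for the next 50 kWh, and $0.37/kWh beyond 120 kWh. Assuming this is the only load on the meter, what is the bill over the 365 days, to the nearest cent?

Power = 1.8 A × 120 V = 216 W = 0.216 kW
Runtime = 2.5 h/day × 365 days = 912.5 h
Energy = 0.216 kW × 912.5 h = 197.1 kWh
Tier 1 (0–70 kWh): 70 × $0.28 = $19.6
Tier 2 (70–120 kWh): 50 × $0.32 = $16
Above 120 kWh: 77.1 × $0.37 = $28.527
Bill = $64.13

$64.13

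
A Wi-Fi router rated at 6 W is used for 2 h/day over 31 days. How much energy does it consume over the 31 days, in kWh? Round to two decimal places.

0.37 kWh

Runtime = 2 h/day × 31 days = 62 h
Energy = 0.006 kW × 62 h = 0.372 kWh ≈ 0.37 kWh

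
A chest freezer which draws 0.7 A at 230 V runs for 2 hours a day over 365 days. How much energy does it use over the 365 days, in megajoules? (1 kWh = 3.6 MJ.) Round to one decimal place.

Power = 0.7 A × 230 V = 161 W = 0.161 kW
Runtime = 2 h/day × 365 days = 730 h
Energy = 0.161 kW × 730 h = 117.53 kWh
= 117.53 × 3.6 MJ = 423.1 MJ

423.1 MJ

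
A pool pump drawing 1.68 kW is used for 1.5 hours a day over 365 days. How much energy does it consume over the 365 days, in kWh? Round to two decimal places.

919.80 kWh

Runtime = 1.5 h/day × 365 days = 547.5 h
Energy = 1.68 kW × 547.5 h = 919.8 kWh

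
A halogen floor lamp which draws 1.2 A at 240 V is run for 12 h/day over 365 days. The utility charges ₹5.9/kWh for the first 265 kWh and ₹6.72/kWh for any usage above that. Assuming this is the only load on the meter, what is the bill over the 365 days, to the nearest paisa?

Power = 1.2 A × 240 V = 288 W = 0.288 kW
Runtime = 12 h/day × 365 days = 4380 h
Energy = 0.288 kW × 4380 h = 1261.44 kWh
Tier 1 (0–265 kWh): 265 × ₹5.9 = ₹1563.5
Above 265 kWh: 996.44 × ₹6.72 = ₹6696.0768
Bill = ₹8259.58

₹8259.58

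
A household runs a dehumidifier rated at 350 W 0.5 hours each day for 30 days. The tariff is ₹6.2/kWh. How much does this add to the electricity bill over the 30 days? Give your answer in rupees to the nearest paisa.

₹32.55

Runtime = 0.5 h/day × 30 days = 15 h
Energy = 0.35 kW × 15 h = 5.25 kWh
Cost = 5.25 kWh × ₹6.2/kWh = ₹32.55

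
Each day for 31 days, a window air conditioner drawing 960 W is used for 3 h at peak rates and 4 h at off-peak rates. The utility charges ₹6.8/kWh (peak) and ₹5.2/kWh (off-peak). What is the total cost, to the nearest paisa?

Peak energy = 0.96 kW × 3 h × 31 = 89.28 kWh
Off-peak energy = 0.96 kW × 4 h × 31 = 119.04 kWh
Cost = 89.28 × ₹6.8 + 119.04 × ₹5.2 = ₹607.104 + ₹619.008 = ₹1226.11

₹1226.11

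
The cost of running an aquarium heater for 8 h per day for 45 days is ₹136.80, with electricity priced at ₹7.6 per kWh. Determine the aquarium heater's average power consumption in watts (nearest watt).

Energy = ₹136.80 ÷ ₹7.6/kWh = 18 kWh
Runtime = 8 h/day × 45 days = 360 h
Power = 18 kWh ÷ 360 h = 0.05 kW = 50 W

50 W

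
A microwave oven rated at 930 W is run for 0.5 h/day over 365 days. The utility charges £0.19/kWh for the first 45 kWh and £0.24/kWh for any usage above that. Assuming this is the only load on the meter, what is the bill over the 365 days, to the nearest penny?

£38.48

Runtime = 0.5 h/day × 365 days = 182.5 h
Energy = 0.93 kW × 182.5 h = 169.725 kWh
Tier 1 (0–45 kWh): 45 × £0.19 = £8.55
Above 45 kWh: 124.725 × £0.24 = £29.934
Bill = £38.48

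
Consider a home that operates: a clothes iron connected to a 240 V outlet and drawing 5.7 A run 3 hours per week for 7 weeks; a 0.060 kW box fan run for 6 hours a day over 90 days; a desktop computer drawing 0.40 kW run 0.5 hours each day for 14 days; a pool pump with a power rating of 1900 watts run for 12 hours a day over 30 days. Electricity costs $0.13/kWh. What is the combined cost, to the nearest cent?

clothes iron: Power = 5.7 A × 240 V = 1368 W = 1.368 kW
clothes iron: Runtime = 3 h/week × 7 weeks = 21 h
clothes iron: 1.368 kW × 21 h = 28.728 kWh
box fan: Runtime = 6 h/day × 90 days = 540 h
box fan: 0.06 kW × 540 h = 32.4 kWh
desktop computer: Runtime = 0.5 h/day × 14 days = 7 h
desktop computer: 0.4 kW × 7 h = 2.8 kWh
pool pump: Runtime = 12 h/day × 30 days = 360 h
pool pump: 1.9 kW × 360 h = 684 kWh
Total energy = 747.928 kWh
Cost = 747.928 × $0.13 = $97.23

$97.23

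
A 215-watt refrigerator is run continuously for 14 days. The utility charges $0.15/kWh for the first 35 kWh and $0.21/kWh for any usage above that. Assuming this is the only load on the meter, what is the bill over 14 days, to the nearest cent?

$13.07

Runtime = 24 h × 14 = 336 h
Energy = 0.215 kW × 336 h = 72.24 kWh
Tier 1 (0–35 kWh): 35 × $0.15 = $5.25
Above 35 kWh: 37.24 × $0.21 = $7.8204
Bill = $13.07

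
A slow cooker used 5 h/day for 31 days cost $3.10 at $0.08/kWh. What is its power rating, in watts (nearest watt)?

250 W

Energy = $3.10 ÷ $0.08/kWh = 38.75 kWh
Runtime = 5 h/day × 31 days = 155 h
Power = 38.75 kWh ÷ 155 h = 0.25 kW = 250 W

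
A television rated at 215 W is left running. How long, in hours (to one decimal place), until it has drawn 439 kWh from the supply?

Hours = 439 kWh ÷ 0.215 kW = 2041.9 h

2041.9 h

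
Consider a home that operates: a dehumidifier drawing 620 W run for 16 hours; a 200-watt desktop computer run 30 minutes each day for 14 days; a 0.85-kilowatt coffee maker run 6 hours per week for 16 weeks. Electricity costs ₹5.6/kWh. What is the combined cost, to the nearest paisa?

dehumidifier: 0.62 kW × 16 h = 9.92 kWh
desktop computer: Runtime = 30 min × 14 = 420 min = 7 h
desktop computer: 0.2 kW × 7 h = 1.4 kWh
coffee maker: Runtime = 6 h/week × 16 weeks = 96 h
coffee maker: 0.85 kW × 96 h = 81.6 kWh
Total energy = 92.92 kWh
Cost = 92.92 × ₹5.6 = ₹520.35

₹520.35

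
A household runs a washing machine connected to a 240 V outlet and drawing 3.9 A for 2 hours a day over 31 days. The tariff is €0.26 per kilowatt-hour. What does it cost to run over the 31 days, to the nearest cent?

€15.09

Power = 3.9 A × 240 V = 936 W = 0.936 kW
Runtime = 2 h/day × 31 days = 62 h
Energy = 0.936 kW × 62 h = 58.032 kWh
Cost = 58.032 kWh × €0.26/kWh = €15.09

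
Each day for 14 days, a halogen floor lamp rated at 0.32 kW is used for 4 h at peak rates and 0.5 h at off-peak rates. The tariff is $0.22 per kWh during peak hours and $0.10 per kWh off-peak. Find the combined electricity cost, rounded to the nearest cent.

Peak energy = 0.32 kW × 4 h × 14 = 17.92 kWh
Off-peak energy = 0.32 kW × 0.5 h × 14 = 2.24 kWh
Cost = 17.92 × $0.22 + 2.24 × $0.10 = $3.9424 + $0.224 = $4.17

$4.17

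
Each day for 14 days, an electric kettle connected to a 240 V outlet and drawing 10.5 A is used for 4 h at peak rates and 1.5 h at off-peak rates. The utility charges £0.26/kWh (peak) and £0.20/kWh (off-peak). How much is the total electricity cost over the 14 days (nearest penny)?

£47.28

Power = 10.5 A × 240 V = 2520 W = 2.52 kW
Peak energy = 2.52 kW × 4 h × 14 = 141.12 kWh
Off-peak energy = 2.52 kW × 1.5 h × 14 = 52.92 kWh
Cost = 141.12 × £0.26 + 52.92 × £0.20 = £36.6912 + £10.584 = £47.28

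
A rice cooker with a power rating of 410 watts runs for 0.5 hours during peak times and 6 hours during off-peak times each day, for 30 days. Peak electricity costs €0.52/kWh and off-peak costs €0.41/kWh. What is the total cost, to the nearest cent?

Peak energy = 0.41 kW × 0.5 h × 30 = 6.15 kWh
Off-peak energy = 0.41 kW × 6 h × 30 = 73.8 kWh
Cost = 6.15 × €0.52 + 73.8 × €0.41 = €3.198 + €30.258 = €33.46

€33.46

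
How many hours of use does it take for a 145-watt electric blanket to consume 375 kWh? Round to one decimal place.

Hours = 375 kWh ÷ 0.145 kW = 2586.2 h

2586.2 h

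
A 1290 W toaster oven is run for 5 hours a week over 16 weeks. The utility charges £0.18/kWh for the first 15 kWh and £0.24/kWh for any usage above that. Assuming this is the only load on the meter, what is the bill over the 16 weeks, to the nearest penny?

£23.87

Runtime = 5 h/week × 16 weeks = 80 h
Energy = 1.29 kW × 80 h = 103.2 kWh
Tier 1 (0–15 kWh): 15 × £0.18 = £2.7
Above 15 kWh: 88.2 × £0.24 = £21.168
Bill = £23.87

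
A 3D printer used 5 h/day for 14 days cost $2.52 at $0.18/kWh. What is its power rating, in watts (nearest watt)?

Energy = $2.52 ÷ $0.18/kWh = 14 kWh
Runtime = 5 h/day × 14 days = 70 h
Power = 14 kWh ÷ 70 h = 0.2 kW = 200 W

200 W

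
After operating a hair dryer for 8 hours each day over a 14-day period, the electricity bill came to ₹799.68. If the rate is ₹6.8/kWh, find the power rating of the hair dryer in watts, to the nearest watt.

1050 W

Energy = ₹799.68 ÷ ₹6.8/kWh = 117.6 kWh
Runtime = 8 h/day × 14 days = 112 h
Power = 117.6 kWh ÷ 112 h = 1.05 kW = 1050 W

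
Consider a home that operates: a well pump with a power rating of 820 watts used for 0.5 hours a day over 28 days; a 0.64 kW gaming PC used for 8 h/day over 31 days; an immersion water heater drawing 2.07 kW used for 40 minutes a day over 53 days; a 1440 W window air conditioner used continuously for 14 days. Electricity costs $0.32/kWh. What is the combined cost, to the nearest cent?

$232.70

well pump: Runtime = 0.5 h/day × 28 days = 14 h
well pump: 0.82 kW × 14 h = 11.48 kWh
gaming PC: Runtime = 8 h/day × 31 days = 248 h
gaming PC: 0.64 kW × 248 h = 158.72 kWh
immersion water heater: Runtime = 40 min × 53 = 2120 min = 35.333333… h
immersion water heater: 2.07 kW × 35.333333… h = 73.14 kWh
window air conditioner: Runtime = 24 h × 14 = 336 h
window air conditioner: 1.44 kW × 336 h = 483.84 kWh
Total energy = 727.18 kWh
Cost = 727.18 × $0.32 = $232.70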